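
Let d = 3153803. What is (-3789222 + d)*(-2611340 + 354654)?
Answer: 1433941161434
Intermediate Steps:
(-3789222 + d)*(-2611340 + 354654) = (-3789222 + 3153803)*(-2611340 + 354654) = -635419*(-2256686) = 1433941161434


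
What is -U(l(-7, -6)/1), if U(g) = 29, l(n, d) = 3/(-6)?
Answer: -29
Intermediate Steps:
l(n, d) = -1/2 (l(n, d) = 3*(-1/6) = -1/2)
-U(l(-7, -6)/1) = -1*29 = -29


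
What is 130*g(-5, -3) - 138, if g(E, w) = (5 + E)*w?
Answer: -138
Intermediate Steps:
g(E, w) = w*(5 + E)
130*g(-5, -3) - 138 = 130*(-3*(5 - 5)) - 138 = 130*(-3*0) - 138 = 130*0 - 138 = 0 - 138 = -138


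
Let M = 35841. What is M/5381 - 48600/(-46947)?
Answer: 648048009/84207269 ≈ 7.6959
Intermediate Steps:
M/5381 - 48600/(-46947) = 35841/5381 - 48600/(-46947) = 35841*(1/5381) - 48600*(-1/46947) = 35841/5381 + 16200/15649 = 648048009/84207269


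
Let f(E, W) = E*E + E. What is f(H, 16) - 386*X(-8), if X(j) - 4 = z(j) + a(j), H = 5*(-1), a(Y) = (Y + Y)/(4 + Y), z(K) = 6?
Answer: -5384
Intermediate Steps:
a(Y) = 2*Y/(4 + Y) (a(Y) = (2*Y)/(4 + Y) = 2*Y/(4 + Y))
H = -5
f(E, W) = E + E² (f(E, W) = E² + E = E + E²)
X(j) = 10 + 2*j/(4 + j) (X(j) = 4 + (6 + 2*j/(4 + j)) = 10 + 2*j/(4 + j))
f(H, 16) - 386*X(-8) = -5*(1 - 5) - 1544*(10 + 3*(-8))/(4 - 8) = -5*(-4) - 1544*(10 - 24)/(-4) = 20 - 1544*(-1)*(-14)/4 = 20 - 386*14 = 20 - 5404 = -5384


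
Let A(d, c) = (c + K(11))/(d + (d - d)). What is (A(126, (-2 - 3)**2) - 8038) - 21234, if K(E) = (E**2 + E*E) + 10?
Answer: -3687995/126 ≈ -29270.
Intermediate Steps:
K(E) = 10 + 2*E**2 (K(E) = (E**2 + E**2) + 10 = 2*E**2 + 10 = 10 + 2*E**2)
A(d, c) = (252 + c)/d (A(d, c) = (c + (10 + 2*11**2))/(d + (d - d)) = (c + (10 + 2*121))/(d + 0) = (c + (10 + 242))/d = (c + 252)/d = (252 + c)/d)
(A(126, (-2 - 3)**2) - 8038) - 21234 = ((252 + (-2 - 3)**2)/126 - 8038) - 21234 = ((252 + (-5)**2)/126 - 8038) - 21234 = ((252 + 25)/126 - 8038) - 21234 = ((1/126)*277 - 8038) - 21234 = (277/126 - 8038) - 21234 = -1012511/126 - 21234 = -3687995/126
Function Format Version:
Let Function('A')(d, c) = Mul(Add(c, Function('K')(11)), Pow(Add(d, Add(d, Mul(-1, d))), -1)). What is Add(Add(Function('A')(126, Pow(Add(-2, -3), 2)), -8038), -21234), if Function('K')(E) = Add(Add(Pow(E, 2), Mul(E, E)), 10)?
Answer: Rational(-3687995, 126) ≈ -29270.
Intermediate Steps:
Function('K')(E) = Add(10, Mul(2, Pow(E, 2))) (Function('K')(E) = Add(Add(Pow(E, 2), Pow(E, 2)), 10) = Add(Mul(2, Pow(E, 2)), 10) = Add(10, Mul(2, Pow(E, 2))))
Function('A')(d, c) = Mul(Pow(d, -1), Add(252, c)) (Function('A')(d, c) = Mul(Add(c, Add(10, Mul(2, Pow(11, 2)))), Pow(Add(d, Add(d, Mul(-1, d))), -1)) = Mul(Add(c, Add(10, Mul(2, 121))), Pow(Add(d, 0), -1)) = Mul(Add(c, Add(10, 242)), Pow(d, -1)) = Mul(Add(c, 252), Pow(d, -1)) = Mul(Add(252, c), Pow(d, -1)) = Mul(Pow(d, -1), Add(252, c)))
Add(Add(Function('A')(126, Pow(Add(-2, -3), 2)), -8038), -21234) = Add(Add(Mul(Pow(126, -1), Add(252, Pow(Add(-2, -3), 2))), -8038), -21234) = Add(Add(Mul(Rational(1, 126), Add(252, Pow(-5, 2))), -8038), -21234) = Add(Add(Mul(Rational(1, 126), Add(252, 25)), -8038), -21234) = Add(Add(Mul(Rational(1, 126), 277), -8038), -21234) = Add(Add(Rational(277, 126), -8038), -21234) = Add(Rational(-1012511, 126), -21234) = Rational(-3687995, 126)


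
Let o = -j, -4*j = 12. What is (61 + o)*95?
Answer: 6080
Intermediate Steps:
j = -3 (j = -¼*12 = -3)
o = 3 (o = -1*(-3) = 3)
(61 + o)*95 = (61 + 3)*95 = 64*95 = 6080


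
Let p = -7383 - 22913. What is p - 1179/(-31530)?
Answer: -318410567/10510 ≈ -30296.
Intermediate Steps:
p = -30296
p - 1179/(-31530) = -30296 - 1179/(-31530) = -30296 - 1179*(-1)/31530 = -30296 - 1*(-393/10510) = -30296 + 393/10510 = -318410567/10510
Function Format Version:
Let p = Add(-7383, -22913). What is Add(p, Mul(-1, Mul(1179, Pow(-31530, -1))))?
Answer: Rational(-318410567, 10510) ≈ -30296.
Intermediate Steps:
p = -30296
Add(p, Mul(-1, Mul(1179, Pow(-31530, -1)))) = Add(-30296, Mul(-1, Mul(1179, Pow(-31530, -1)))) = Add(-30296, Mul(-1, Mul(1179, Rational(-1, 31530)))) = Add(-30296, Mul(-1, Rational(-393, 10510))) = Add(-30296, Rational(393, 10510)) = Rational(-318410567, 10510)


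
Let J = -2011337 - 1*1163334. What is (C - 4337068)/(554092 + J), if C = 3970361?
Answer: 366707/2620579 ≈ 0.13993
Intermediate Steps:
J = -3174671 (J = -2011337 - 1163334 = -3174671)
(C - 4337068)/(554092 + J) = (3970361 - 4337068)/(554092 - 3174671) = -366707/(-2620579) = -366707*(-1/2620579) = 366707/2620579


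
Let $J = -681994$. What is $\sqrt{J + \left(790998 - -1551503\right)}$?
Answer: $\sqrt{1660507} \approx 1288.6$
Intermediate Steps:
$\sqrt{J + \left(790998 - -1551503\right)} = \sqrt{-681994 + \left(790998 - -1551503\right)} = \sqrt{-681994 + \left(790998 + 1551503\right)} = \sqrt{-681994 + 2342501} = \sqrt{1660507}$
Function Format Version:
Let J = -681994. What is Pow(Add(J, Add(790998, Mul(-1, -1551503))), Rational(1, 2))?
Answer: Pow(1660507, Rational(1, 2)) ≈ 1288.6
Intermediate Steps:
Pow(Add(J, Add(790998, Mul(-1, -1551503))), Rational(1, 2)) = Pow(Add(-681994, Add(790998, Mul(-1, -1551503))), Rational(1, 2)) = Pow(Add(-681994, Add(790998, 1551503)), Rational(1, 2)) = Pow(Add(-681994, 2342501), Rational(1, 2)) = Pow(1660507, Rational(1, 2))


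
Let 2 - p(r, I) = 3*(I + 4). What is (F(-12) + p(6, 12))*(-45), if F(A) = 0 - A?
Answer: 1530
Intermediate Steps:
F(A) = -A
p(r, I) = -10 - 3*I (p(r, I) = 2 - 3*(I + 4) = 2 - 3*(4 + I) = 2 - (12 + 3*I) = 2 + (-12 - 3*I) = -10 - 3*I)
(F(-12) + p(6, 12))*(-45) = (-1*(-12) + (-10 - 3*12))*(-45) = (12 + (-10 - 36))*(-45) = (12 - 46)*(-45) = -34*(-45) = 1530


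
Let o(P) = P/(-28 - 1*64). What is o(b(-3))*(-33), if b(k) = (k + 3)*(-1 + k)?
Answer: 0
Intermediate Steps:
b(k) = (-1 + k)*(3 + k) (b(k) = (3 + k)*(-1 + k) = (-1 + k)*(3 + k))
o(P) = -P/92 (o(P) = P/(-28 - 64) = P/(-92) = P*(-1/92) = -P/92)
o(b(-3))*(-33) = -(-3 + (-3)**2 + 2*(-3))/92*(-33) = -(-3 + 9 - 6)/92*(-33) = -1/92*0*(-33) = 0*(-33) = 0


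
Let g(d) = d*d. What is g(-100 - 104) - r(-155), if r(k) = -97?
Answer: 41713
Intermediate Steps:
g(d) = d²
g(-100 - 104) - r(-155) = (-100 - 104)² - 1*(-97) = (-204)² + 97 = 41616 + 97 = 41713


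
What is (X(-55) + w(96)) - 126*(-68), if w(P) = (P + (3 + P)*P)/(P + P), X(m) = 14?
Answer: 8632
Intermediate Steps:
w(P) = (P + P*(3 + P))/(2*P) (w(P) = (P + P*(3 + P))/((2*P)) = (P + P*(3 + P))*(1/(2*P)) = (P + P*(3 + P))/(2*P))
(X(-55) + w(96)) - 126*(-68) = (14 + (2 + (½)*96)) - 126*(-68) = (14 + (2 + 48)) + 8568 = (14 + 50) + 8568 = 64 + 8568 = 8632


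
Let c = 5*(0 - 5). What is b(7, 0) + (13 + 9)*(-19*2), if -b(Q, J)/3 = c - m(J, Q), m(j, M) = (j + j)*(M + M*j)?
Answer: -761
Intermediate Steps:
m(j, M) = 2*j*(M + M*j) (m(j, M) = (2*j)*(M + M*j) = 2*j*(M + M*j))
c = -25 (c = 5*(-5) = -25)
b(Q, J) = 75 + 6*J*Q*(1 + J) (b(Q, J) = -3*(-25 - 2*Q*J*(1 + J)) = -3*(-25 - 2*J*Q*(1 + J)) = 75 + 6*J*Q*(1 + J))
b(7, 0) + (13 + 9)*(-19*2) = (75 + 6*0*7*(1 + 0)) + (13 + 9)*(-19*2) = (75 + 6*0*7*1) + 22*(-38) = (75 + 0) - 836 = 75 - 836 = -761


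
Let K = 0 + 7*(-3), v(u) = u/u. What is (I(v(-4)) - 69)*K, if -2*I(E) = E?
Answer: 2919/2 ≈ 1459.5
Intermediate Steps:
v(u) = 1
I(E) = -E/2
K = -21 (K = 0 - 21 = -21)
(I(v(-4)) - 69)*K = (-½*1 - 69)*(-21) = (-½ - 69)*(-21) = -139/2*(-21) = 2919/2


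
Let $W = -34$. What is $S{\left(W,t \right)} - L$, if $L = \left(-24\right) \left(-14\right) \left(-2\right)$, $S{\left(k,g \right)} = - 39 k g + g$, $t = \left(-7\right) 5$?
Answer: $-45773$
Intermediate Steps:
$t = -35$
$S{\left(k,g \right)} = g - 39 g k$ ($S{\left(k,g \right)} = - 39 g k + g = g - 39 g k$)
$L = -672$ ($L = 336 \left(-2\right) = -672$)
$S{\left(W,t \right)} - L = - 35 \left(1 - -1326\right) - -672 = - 35 \left(1 + 1326\right) + 672 = \left(-35\right) 1327 + 672 = -46445 + 672 = -45773$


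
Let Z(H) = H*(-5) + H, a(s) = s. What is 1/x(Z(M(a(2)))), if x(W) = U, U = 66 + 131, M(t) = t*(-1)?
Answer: 1/197 ≈ 0.0050761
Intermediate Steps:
M(t) = -t
U = 197
Z(H) = -4*H (Z(H) = -5*H + H = -4*H)
x(W) = 197
1/x(Z(M(a(2)))) = 1/197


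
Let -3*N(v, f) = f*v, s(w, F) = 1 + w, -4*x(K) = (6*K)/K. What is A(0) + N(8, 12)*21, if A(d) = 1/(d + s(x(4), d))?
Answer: -674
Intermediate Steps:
x(K) = -3/2 (x(K) = -6*K/(4*K) = -1/4*6 = -3/2)
N(v, f) = -f*v/3
A(d) = 1/(-1/2 + d) (A(d) = 1/(d + (1 - 3/2)) = 1/(d - 1/2) = 1/(-1/2 + d))
A(0) + N(8, 12)*21 = 2/(-1 + 2*0) - 1/3*12*8*21 = 2/(-1 + 0) - 32*21 = 2/(-1) - 672 = 2*(-1) - 672 = -2 - 672 = -674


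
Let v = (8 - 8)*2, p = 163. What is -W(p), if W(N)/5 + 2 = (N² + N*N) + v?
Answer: -265680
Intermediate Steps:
v = 0 (v = 0*2 = 0)
W(N) = -10 + 10*N² (W(N) = -10 + 5*((N² + N*N) + 0) = -10 + 5*((N² + N²) + 0) = -10 + 5*(2*N² + 0) = -10 + 5*(2*N²) = -10 + 10*N²)
-W(p) = -(-10 + 10*163²) = -(-10 + 10*26569) = -(-10 + 265690) = -1*265680 = -265680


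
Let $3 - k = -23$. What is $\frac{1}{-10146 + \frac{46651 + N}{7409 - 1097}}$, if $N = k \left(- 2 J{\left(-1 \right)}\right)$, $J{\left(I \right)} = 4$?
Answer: $- \frac{2104}{21331703} \approx -9.8633 \cdot 10^{-5}$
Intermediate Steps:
$k = 26$ ($k = 3 - -23 = 3 + 23 = 26$)
$N = -208$ ($N = 26 \left(\left(-2\right) 4\right) = 26 \left(-8\right) = -208$)
$\frac{1}{-10146 + \frac{46651 + N}{7409 - 1097}} = \frac{1}{-10146 + \frac{46651 - 208}{7409 - 1097}} = \frac{1}{-10146 + \frac{46443}{6312}} = \frac{1}{-10146 + 46443 \cdot \frac{1}{6312}} = \frac{1}{-10146 + \frac{15481}{2104}} = \frac{1}{- \frac{21331703}{2104}} = - \frac{2104}{21331703}$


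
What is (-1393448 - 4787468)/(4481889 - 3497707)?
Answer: -3090458/492091 ≈ -6.2803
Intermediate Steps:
(-1393448 - 4787468)/(4481889 - 3497707) = -6180916/984182 = -6180916*1/984182 = -3090458/492091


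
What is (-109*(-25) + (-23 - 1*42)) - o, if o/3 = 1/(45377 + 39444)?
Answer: 225623857/84821 ≈ 2660.0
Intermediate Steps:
o = 3/84821 (o = 3/(45377 + 39444) = 3/84821 ≈ 3.5369e-5)
(-109*(-25) + (-23 - 1*42)) - o = (-109*(-25) + (-23 - 1*42)) - 1*3/84821 = (2725 + (-23 - 42)) - 3/84821 = (2725 - 65) - 3/84821 = 2660 - 3/84821 = 225623857/84821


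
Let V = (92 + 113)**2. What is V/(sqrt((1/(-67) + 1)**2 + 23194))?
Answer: 2815675*sqrt(104122222)/104122222 ≈ 275.94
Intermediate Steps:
V = 42025 (V = 205**2 = 42025)
V/(sqrt((1/(-67) + 1)**2 + 23194)) = 42025/(sqrt((1/(-67) + 1)**2 + 23194)) = 42025/(sqrt((-1/67 + 1)**2 + 23194)) = 42025/(sqrt((66/67)**2 + 23194)) = 42025/(sqrt(4356/4489 + 23194)) = 42025/(sqrt(104122222/4489)) = 42025/((sqrt(104122222)/67)) = 42025*(67*sqrt(104122222)/104122222) = 2815675*sqrt(104122222)/104122222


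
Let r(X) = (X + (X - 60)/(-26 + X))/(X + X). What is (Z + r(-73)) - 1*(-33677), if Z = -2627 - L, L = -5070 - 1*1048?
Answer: 268616683/7227 ≈ 37169.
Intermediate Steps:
r(X) = (X + (-60 + X)/(-26 + X))/(2*X) (r(X) = (X + (-60 + X)/(-26 + X))/((2*X)) = (X + (-60 + X)/(-26 + X))*(1/(2*X)) = (X + (-60 + X)/(-26 + X))/(2*X))
L = -6118 (L = -5070 - 1048 = -6118)
Z = 3491 (Z = -2627 - 1*(-6118) = -2627 + 6118 = 3491)
(Z + r(-73)) - 1*(-33677) = (3491 + (½)*(-60 + (-73)² - 25*(-73))/(-73*(-26 - 73))) - 1*(-33677) = (3491 + (½)*(-1/73)*(-60 + 5329 + 1825)/(-99)) + 33677 = (3491 + (½)*(-1/73)*(-1/99)*7094) + 33677 = (3491 + 3547/7227) + 33677 = 25233004/7227 + 33677 = 268616683/7227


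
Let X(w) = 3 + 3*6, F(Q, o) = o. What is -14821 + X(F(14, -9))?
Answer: -14800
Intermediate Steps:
X(w) = 21 (X(w) = 3 + 18 = 21)
-14821 + X(F(14, -9)) = -14821 + 21 = -14800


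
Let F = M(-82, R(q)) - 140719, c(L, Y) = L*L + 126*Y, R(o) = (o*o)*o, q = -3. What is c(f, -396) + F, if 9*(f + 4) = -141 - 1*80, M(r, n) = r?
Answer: -15380408/81 ≈ -1.8988e+5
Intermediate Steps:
R(o) = o³ (R(o) = o²*o = o³)
f = -257/9 (f = -4 + (-141 - 1*80)/9 = -4 + (-141 - 80)/9 = -4 + (⅑)*(-221) = -4 - 221/9 = -257/9 ≈ -28.556)
c(L, Y) = L² + 126*Y
F = -140801 (F = -82 - 140719 = -140801)
c(f, -396) + F = ((-257/9)² + 126*(-396)) - 140801 = (66049/81 - 49896) - 140801 = -3975527/81 - 140801 = -15380408/81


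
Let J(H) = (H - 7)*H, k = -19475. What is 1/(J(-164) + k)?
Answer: 1/8569 ≈ 0.00011670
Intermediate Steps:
J(H) = H*(-7 + H) (J(H) = (-7 + H)*H = H*(-7 + H))
1/(J(-164) + k) = 1/(-164*(-7 - 164) - 19475) = 1/(-164*(-171) - 19475) = 1/(28044 - 19475) = 1/8569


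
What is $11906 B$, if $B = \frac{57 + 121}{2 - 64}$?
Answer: $- \frac{1059634}{31} \approx -34182.0$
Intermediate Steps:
$B = - \frac{89}{31}$ ($B = \frac{178}{-62} = 178 \left(- \frac{1}{62}\right) = - \frac{89}{31} \approx -2.871$)
$11906 B = 11906 \left(- \frac{89}{31}\right) = - \frac{1059634}{31}$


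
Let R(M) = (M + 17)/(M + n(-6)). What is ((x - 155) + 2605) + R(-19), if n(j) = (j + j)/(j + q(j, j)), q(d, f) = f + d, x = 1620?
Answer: 223856/55 ≈ 4070.1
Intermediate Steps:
q(d, f) = d + f
n(j) = 2/3 (n(j) = (j + j)/(j + (j + j)) = (2*j)/(j + 2*j) = (2*j)/((3*j)) = (2*j)*(1/(3*j)) = 2/3)
R(M) = (17 + M)/(2/3 + M) (R(M) = (M + 17)/(M + 2/3) = (17 + M)/(2/3 + M))
((x - 155) + 2605) + R(-19) = ((1620 - 155) + 2605) + 3*(17 - 19)/(2 + 3*(-19)) = (1465 + 2605) + 3*(-2)/(2 - 57) = 4070 + 3*(-2)/(-55) = 4070 + 3*(-1/55)*(-2) = 4070 + 6/55 = 223856/55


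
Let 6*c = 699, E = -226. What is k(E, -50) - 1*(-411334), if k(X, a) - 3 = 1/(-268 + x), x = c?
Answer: 124635109/303 ≈ 4.1134e+5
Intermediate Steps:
c = 233/2 (c = (⅙)*699 = 233/2 ≈ 116.50)
x = 233/2 ≈ 116.50
k(X, a) = 907/303 (k(X, a) = 3 + 1/(-268 + 233/2) = 3 + 1/(-303/2) = 3 - 2/303 = 907/303)
k(E, -50) - 1*(-411334) = 907/303 - 1*(-411334) = 907/303 + 411334 = 124635109/303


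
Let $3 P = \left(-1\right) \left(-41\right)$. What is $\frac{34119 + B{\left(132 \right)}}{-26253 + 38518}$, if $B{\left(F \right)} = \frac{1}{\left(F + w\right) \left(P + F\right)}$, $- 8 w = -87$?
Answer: $\frac{5680711151}{2042085705} \approx 2.7818$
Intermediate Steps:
$w = \frac{87}{8}$ ($w = \left(- \frac{1}{8}\right) \left(-87\right) = \frac{87}{8} \approx 10.875$)
$P = \frac{41}{3}$ ($P = \frac{\left(-1\right) \left(-41\right)}{3} = \frac{1}{3} \cdot 41 = \frac{41}{3} \approx 13.667$)
$B{\left(F \right)} = \frac{1}{\left(\frac{41}{3} + F\right) \left(\frac{87}{8} + F\right)}$ ($B{\left(F \right)} = \frac{1}{\left(F + \frac{87}{8}\right) \left(\frac{41}{3} + F\right)} = \frac{1}{\left(\frac{87}{8} + F\right) \left(\frac{41}{3} + F\right)} = \frac{1}{\left(\frac{41}{3} + F\right) \left(\frac{87}{8} + F\right)}$)
$\frac{34119 + B{\left(132 \right)}}{-26253 + 38518} = \frac{34119 + \frac{24}{3567 + 24 \cdot 132^{2} + 589 \cdot 132}}{-26253 + 38518} = \frac{34119 + \frac{24}{3567 + 24 \cdot 17424 + 77748}}{12265} = \left(34119 + \frac{24}{3567 + 418176 + 77748}\right) \frac{1}{12265} = \left(34119 + \frac{24}{499491}\right) \frac{1}{12265} = \left(34119 + 24 \cdot \frac{1}{499491}\right) \frac{1}{12265} = \left(34119 + \frac{8}{166497}\right) \frac{1}{12265} = \frac{5680711151}{166497} \cdot \frac{1}{12265} = \frac{5680711151}{2042085705}$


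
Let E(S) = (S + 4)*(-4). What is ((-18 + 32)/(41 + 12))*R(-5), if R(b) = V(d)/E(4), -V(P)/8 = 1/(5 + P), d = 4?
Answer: 7/954 ≈ 0.0073375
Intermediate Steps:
V(P) = -8/(5 + P)
E(S) = -16 - 4*S (E(S) = (4 + S)*(-4) = -16 - 4*S)
R(b) = 1/36 (R(b) = (-8/(5 + 4))/(-16 - 4*4) = (-8/9)/(-16 - 16) = -8*1/9/(-32) = -8/9*(-1/32) = 1/36)
((-18 + 32)/(41 + 12))*R(-5) = ((-18 + 32)/(41 + 12))*(1/36) = (14/53)*(1/36) = 7/954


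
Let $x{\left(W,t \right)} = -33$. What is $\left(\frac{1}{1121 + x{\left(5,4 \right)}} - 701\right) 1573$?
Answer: $- \frac{1199706651}{1088} \approx -1.1027 \cdot 10^{6}$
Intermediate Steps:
$\left(\frac{1}{1121 + x{\left(5,4 \right)}} - 701\right) 1573 = \left(\frac{1}{1121 - 33} - 701\right) 1573 = \left(\frac{1}{1088} - 701\right) 1573 = \left(- \frac{762687}{1088}\right) 1573 = - \frac{1199706651}{1088}$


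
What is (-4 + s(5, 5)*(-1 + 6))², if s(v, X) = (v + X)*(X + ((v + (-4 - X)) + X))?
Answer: 87616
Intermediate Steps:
s(v, X) = (X + v)*(-4 + X + v) (s(v, X) = (X + v)*(X + ((-4 + v - X) + X)) = (X + v)*(X + (-4 + v)) = (X + v)*(-4 + X + v))
(-4 + s(5, 5)*(-1 + 6))² = (-4 + (5² + 5² - 4*5 - 4*5 + 2*5*5)*(-1 + 6))² = (-4 + (25 + 25 - 20 - 20 + 50)*5)² = (-4 + 60*5)² = (-4 + 300)² = 296² = 87616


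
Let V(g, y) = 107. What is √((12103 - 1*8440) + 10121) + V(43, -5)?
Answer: 107 + 2*√3446 ≈ 224.41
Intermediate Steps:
√((12103 - 1*8440) + 10121) + V(43, -5) = √((12103 - 1*8440) + 10121) + 107 = √((12103 - 8440) + 10121) + 107 = √(3663 + 10121) + 107 = √13784 + 107 = 2*√3446 + 107 = 107 + 2*√3446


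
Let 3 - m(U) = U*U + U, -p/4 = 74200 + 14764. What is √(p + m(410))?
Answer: I*√524363 ≈ 724.13*I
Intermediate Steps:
p = -355856 (p = -4*(74200 + 14764) = -4*88964 = -355856)
m(U) = 3 - U - U² (m(U) = 3 - (U*U + U) = 3 - (U² + U) = 3 - (U + U²) = 3 + (-U - U²) = 3 - U - U²)
√(p + m(410)) = √(-355856 + (3 - 1*410 - 1*410²)) = √(-355856 + (3 - 410 - 1*168100)) = √(-355856 + (3 - 410 - 168100)) = √(-355856 - 168507) = √(-524363) = I*√524363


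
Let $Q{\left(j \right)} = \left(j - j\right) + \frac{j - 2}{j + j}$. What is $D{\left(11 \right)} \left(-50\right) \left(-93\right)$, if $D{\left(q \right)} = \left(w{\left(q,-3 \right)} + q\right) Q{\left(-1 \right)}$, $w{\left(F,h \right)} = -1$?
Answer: $69750$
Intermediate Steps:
$Q{\left(j \right)} = \frac{-2 + j}{2 j}$ ($Q{\left(j \right)} = 0 + \frac{-2 + j}{2 j} = \frac{-2 + j}{2 j}$)
$D{\left(q \right)} = - \frac{3}{2} + \frac{3 q}{2}$ ($D{\left(q \right)} = \left(-1 + q\right) \frac{-2 - 1}{2 \left(-1\right)} = \left(-1 + q\right) \frac{1}{2} \left(-1\right) \left(-3\right) = \left(-1 + q\right) \frac{3}{2} = - \frac{3}{2} + \frac{3 q}{2}$)
$D{\left(11 \right)} \left(-50\right) \left(-93\right) = \left(- \frac{3}{2} + \frac{3}{2} \cdot 11\right) \left(-50\right) \left(-93\right) = \left(- \frac{3}{2} + \frac{33}{2}\right) \left(-50\right) \left(-93\right) = 15 \left(-50\right) \left(-93\right) = \left(-750\right) \left(-93\right) = 69750$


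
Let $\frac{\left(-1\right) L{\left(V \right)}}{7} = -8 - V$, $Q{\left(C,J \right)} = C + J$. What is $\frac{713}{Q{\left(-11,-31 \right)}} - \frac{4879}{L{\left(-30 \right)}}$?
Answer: $\frac{3397}{231} \approx 14.706$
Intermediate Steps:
$L{\left(V \right)} = 56 + 7 V$ ($L{\left(V \right)} = - 7 \left(-8 - V\right) = 56 + 7 V$)
$\frac{713}{Q{\left(-11,-31 \right)}} - \frac{4879}{L{\left(-30 \right)}} = \frac{713}{-11 - 31} - \frac{4879}{56 + 7 \left(-30\right)} = \frac{713}{-42} - \frac{4879}{56 - 210} = 713 \left(- \frac{1}{42}\right) - \frac{4879}{-154} = - \frac{713}{42} - - \frac{697}{22} = - \frac{713}{42} + \frac{697}{22} = \frac{3397}{231}$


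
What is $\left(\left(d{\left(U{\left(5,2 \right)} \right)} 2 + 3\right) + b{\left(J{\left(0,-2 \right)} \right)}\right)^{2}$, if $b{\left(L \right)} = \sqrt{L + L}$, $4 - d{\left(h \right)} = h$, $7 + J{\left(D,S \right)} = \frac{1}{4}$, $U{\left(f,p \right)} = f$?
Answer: $- \frac{25}{2} + 3 i \sqrt{6} \approx -12.5 + 7.3485 i$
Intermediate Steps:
$J{\left(D,S \right)} = - \frac{27}{4}$ ($J{\left(D,S \right)} = -7 + \frac{1}{4} = - \frac{27}{4}$)
$d{\left(h \right)} = 4 - h$
$b{\left(L \right)} = \sqrt{2} \sqrt{L}$ ($b{\left(L \right)} = \sqrt{2 L} = \sqrt{2} \sqrt{L}$)
$\left(\left(d{\left(U{\left(5,2 \right)} \right)} 2 + 3\right) + b{\left(J{\left(0,-2 \right)} \right)}\right)^{2} = \left(\left(\left(4 - 5\right) 2 + 3\right) + \sqrt{2} \sqrt{- \frac{27}{4}}\right)^{2} = \left(\left(\left(4 - 5\right) 2 + 3\right) + \sqrt{2} \frac{3 i \sqrt{3}}{2}\right)^{2} = \left(\left(\left(-1\right) 2 + 3\right) + \frac{3 i \sqrt{6}}{2}\right)^{2} = \left(\left(-2 + 3\right) + \frac{3 i \sqrt{6}}{2}\right)^{2} = \left(1 + \frac{3 i \sqrt{6}}{2}\right)^{2}$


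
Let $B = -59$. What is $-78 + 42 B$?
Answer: $-2556$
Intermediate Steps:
$-78 + 42 B = -78 + 42 \left(-59\right) = -78 - 2478 = -2556$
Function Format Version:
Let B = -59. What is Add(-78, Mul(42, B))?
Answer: -2556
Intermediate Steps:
Add(-78, Mul(42, B)) = Add(-78, Mul(42, -59)) = Add(-78, -2478) = -2556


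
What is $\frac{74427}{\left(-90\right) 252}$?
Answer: $- \frac{24809}{7560} \approx -3.2816$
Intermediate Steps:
$\frac{74427}{\left(-90\right) 252} = \frac{74427}{-22680} = 74427 \left(- \frac{1}{22680}\right) = - \frac{24809}{7560}$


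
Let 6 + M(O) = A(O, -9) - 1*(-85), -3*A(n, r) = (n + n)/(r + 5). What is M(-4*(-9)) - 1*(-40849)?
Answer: 40934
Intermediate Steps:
A(n, r) = -2*n/(3*(5 + r)) (A(n, r) = -(n + n)/(3*(r + 5)) = -2*n/(3*(5 + r)))
M(O) = 79 + O/6 (M(O) = -6 + (-2*O/(15 + 3*(-9)) - 1*(-85)) = -6 + (-2*O/(15 - 27) + 85) = -6 + (-2*O/(-12) + 85) = -6 + (-2*O*(-1/12) + 85) = -6 + (O/6 + 85) = -6 + (85 + O/6) = 79 + O/6)
M(-4*(-9)) - 1*(-40849) = (79 + (-4*(-9))/6) - 1*(-40849) = (79 + (⅙)*36) + 40849 = (79 + 6) + 40849 = 85 + 40849 = 40934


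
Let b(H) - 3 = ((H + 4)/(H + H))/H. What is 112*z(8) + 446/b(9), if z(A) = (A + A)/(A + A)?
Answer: 128140/499 ≈ 256.79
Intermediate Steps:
z(A) = 1 (z(A) = (2*A)/((2*A)) = (2*A)*(1/(2*A)) = 1)
b(H) = 3 + (4 + H)/(2*H²) (b(H) = 3 + ((H + 4)/(H + H))/H = 3 + ((4 + H)/((2*H)))/H = 3 + ((4 + H)*(1/(2*H)))/H = 3 + ((4 + H)/(2*H))/H = 3 + (4 + H)/(2*H²))
112*z(8) + 446/b(9) = 112*1 + 446/(3 + (½)/9 + 2/9²) = 112 + 446/(3 + (½)*(⅑) + 2*(1/81)) = 112 + 446/(3 + 1/18 + 2/81) = 112 + 446/(499/162) = 112 + 446*(162/499) = 112 + 72252/499 = 128140/499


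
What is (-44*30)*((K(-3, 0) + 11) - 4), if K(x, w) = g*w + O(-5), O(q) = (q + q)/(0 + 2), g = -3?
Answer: -2640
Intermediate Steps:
O(q) = q (O(q) = (2*q)/2 = (2*q)*(½) = q)
K(x, w) = -5 - 3*w (K(x, w) = -3*w - 5 = -5 - 3*w)
(-44*30)*((K(-3, 0) + 11) - 4) = (-44*30)*(((-5 - 3*0) + 11) - 4) = -1320*(((-5 + 0) + 11) - 4) = -1320*((-5 + 11) - 4) = -1320*(6 - 4) = -1320*2 = -2640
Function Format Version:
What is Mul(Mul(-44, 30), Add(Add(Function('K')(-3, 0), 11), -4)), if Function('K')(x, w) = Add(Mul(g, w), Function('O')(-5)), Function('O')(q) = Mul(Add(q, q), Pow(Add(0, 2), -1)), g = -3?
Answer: -2640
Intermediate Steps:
Function('O')(q) = q (Function('O')(q) = Mul(Mul(2, q), Pow(2, -1)) = Mul(Mul(2, q), Rational(1, 2)) = q)
Function('K')(x, w) = Add(-5, Mul(-3, w)) (Function('K')(x, w) = Add(Mul(-3, w), -5) = Add(-5, Mul(-3, w)))
Mul(Mul(-44, 30), Add(Add(Function('K')(-3, 0), 11), -4)) = Mul(Mul(-44, 30), Add(Add(Add(-5, Mul(-3, 0)), 11), -4)) = Mul(-1320, Add(Add(Add(-5, 0), 11), -4)) = Mul(-1320, Add(Add(-5, 11), -4)) = Mul(-1320, Add(6, -4)) = Mul(-1320, 2) = -2640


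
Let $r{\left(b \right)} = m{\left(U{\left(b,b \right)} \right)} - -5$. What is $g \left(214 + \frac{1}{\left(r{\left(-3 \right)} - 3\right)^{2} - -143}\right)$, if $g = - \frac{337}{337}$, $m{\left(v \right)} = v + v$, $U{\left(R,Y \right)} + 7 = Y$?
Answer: $- \frac{99939}{467} \approx -214.0$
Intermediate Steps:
$U{\left(R,Y \right)} = -7 + Y$
$m{\left(v \right)} = 2 v$
$r{\left(b \right)} = -9 + 2 b$ ($r{\left(b \right)} = 2 \left(-7 + b\right) - -5 = \left(-14 + 2 b\right) + 5 = -9 + 2 b$)
$g = -1$ ($g = \left(-337\right) \frac{1}{337} = -1$)
$g \left(214 + \frac{1}{\left(r{\left(-3 \right)} - 3\right)^{2} - -143}\right) = - (214 + \frac{1}{\left(\left(-9 + 2 \left(-3\right)\right) - 3\right)^{2} - -143}) = - (214 + \frac{1}{\left(\left(-9 - 6\right) - 3\right)^{2} + 143}) = - (214 + \frac{1}{\left(-15 - 3\right)^{2} + 143}) = - (214 + \frac{1}{\left(-18\right)^{2} + 143}) = - (214 + \frac{1}{324 + 143}) = - (214 + \frac{1}{467}) = \left(-1\right) \frac{99939}{467} = - \frac{99939}{467}$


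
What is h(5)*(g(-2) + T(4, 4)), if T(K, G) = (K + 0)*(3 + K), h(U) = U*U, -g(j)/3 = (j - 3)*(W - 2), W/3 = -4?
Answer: -4550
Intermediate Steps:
W = -12 (W = 3*(-4) = -12)
g(j) = -126 + 42*j (g(j) = -3*(j - 3)*(-12 - 2) = -3*(-3 + j)*(-14) = -3*(42 - 14*j) = -126 + 42*j)
h(U) = U²
T(K, G) = K*(3 + K)
h(5)*(g(-2) + T(4, 4)) = 5²*((-126 + 42*(-2)) + 4*(3 + 4)) = 25*((-126 - 84) + 4*7) = 25*(-210 + 28) = 25*(-182) = -4550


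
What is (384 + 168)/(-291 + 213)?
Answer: -92/13 ≈ -7.0769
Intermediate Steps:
(384 + 168)/(-291 + 213) = 552/(-78) = 552*(-1/78) = -92/13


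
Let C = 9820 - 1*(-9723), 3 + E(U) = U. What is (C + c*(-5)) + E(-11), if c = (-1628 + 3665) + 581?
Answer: 6439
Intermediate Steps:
E(U) = -3 + U
C = 19543 (C = 9820 + 9723 = 19543)
c = 2618 (c = 2037 + 581 = 2618)
(C + c*(-5)) + E(-11) = (19543 + 2618*(-5)) + (-3 - 11) = (19543 - 13090) - 14 = 6453 - 14 = 6439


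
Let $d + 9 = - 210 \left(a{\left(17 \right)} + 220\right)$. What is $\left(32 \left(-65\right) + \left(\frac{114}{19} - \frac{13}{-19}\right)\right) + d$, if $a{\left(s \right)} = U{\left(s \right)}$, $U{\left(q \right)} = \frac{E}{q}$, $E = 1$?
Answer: $- \frac{15599178}{323} \approx -48295.0$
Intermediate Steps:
$U{\left(q \right)} = \frac{1}{q}$ ($U{\left(q \right)} = 1 \frac{1}{q} = \frac{1}{q}$)
$a{\left(s \right)} = \frac{1}{s}$
$d = - \frac{785763}{17}$ ($d = -9 - 210 \left(\frac{1}{17} + 220\right) = -9 - \frac{785610}{17} = - \frac{785763}{17} \approx -46221.0$)
$\left(32 \left(-65\right) + \left(\frac{114}{19} - \frac{13}{-19}\right)\right) + d = \left(32 \left(-65\right) + \left(\frac{114}{19} - \frac{13}{-19}\right)\right) - \frac{785763}{17} = \left(-2080 + \left(114 \cdot \frac{1}{19} - - \frac{13}{19}\right)\right) - \frac{785763}{17} = \left(-2080 + \left(6 + \frac{13}{19}\right)\right) - \frac{785763}{17} = \left(-2080 + \frac{127}{19}\right) - \frac{785763}{17} = - \frac{39393}{19} - \frac{785763}{17} = - \frac{15599178}{323}$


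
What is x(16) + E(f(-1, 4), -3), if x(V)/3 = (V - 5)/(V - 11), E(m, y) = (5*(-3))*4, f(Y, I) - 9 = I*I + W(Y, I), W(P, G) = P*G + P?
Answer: -267/5 ≈ -53.400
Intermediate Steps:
W(P, G) = P + G*P (W(P, G) = G*P + P = P + G*P)
f(Y, I) = 9 + I² + Y*(1 + I) (f(Y, I) = 9 + (I*I + Y*(1 + I)) = 9 + (I² + Y*(1 + I)) = 9 + I² + Y*(1 + I))
E(m, y) = -60 (E(m, y) = -15*4 = -60)
x(V) = 3*(-5 + V)/(-11 + V) (x(V) = 3*((V - 5)/(V - 11)) = 3*((-5 + V)/(-11 + V)) = 3*(-5 + V)/(-11 + V))
x(16) + E(f(-1, 4), -3) = 3*(-5 + 16)/(-11 + 16) - 60 = 3*11/5 - 60 = 3*(⅕)*11 - 60 = 33/5 - 60 = -267/5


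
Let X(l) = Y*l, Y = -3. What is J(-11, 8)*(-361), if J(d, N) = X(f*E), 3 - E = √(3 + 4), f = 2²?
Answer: 12996 - 4332*√7 ≈ 1534.6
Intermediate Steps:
f = 4
E = 3 - √7 (E = 3 - √(3 + 4) = 3 - √7 ≈ 0.35425)
X(l) = -3*l
J(d, N) = -36 + 12*√7 (J(d, N) = -12*(3 - √7) = -3*(12 - 4*√7) = -36 + 12*√7)
J(-11, 8)*(-361) = (-36 + 12*√7)*(-361) = 12996 - 4332*√7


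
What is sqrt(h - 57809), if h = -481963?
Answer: 2*I*sqrt(134943) ≈ 734.69*I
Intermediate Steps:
sqrt(h - 57809) = sqrt(-481963 - 57809) = sqrt(-539772) = 2*I*sqrt(134943)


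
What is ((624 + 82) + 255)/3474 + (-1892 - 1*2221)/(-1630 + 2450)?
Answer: -6750271/1424340 ≈ -4.7392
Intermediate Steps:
((624 + 82) + 255)/3474 + (-1892 - 1*2221)/(-1630 + 2450) = (706 + 255)*(1/3474) + (-1892 - 2221)/820 = 961*(1/3474) - 4113*1/820 = 961/3474 - 4113/820 = -6750271/1424340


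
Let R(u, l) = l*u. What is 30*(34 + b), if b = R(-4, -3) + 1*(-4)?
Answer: 1260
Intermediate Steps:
b = 8 (b = -3*(-4) + 1*(-4) = 12 - 4 = 8)
30*(34 + b) = 30*(34 + 8) = 30*42 = 1260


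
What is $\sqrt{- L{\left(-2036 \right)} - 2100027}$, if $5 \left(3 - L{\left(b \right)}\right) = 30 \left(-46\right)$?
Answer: $i \sqrt{2100306} \approx 1449.2 i$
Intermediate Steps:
$L{\left(b \right)} = 279$ ($L{\left(b \right)} = 3 - \frac{30 \left(-46\right)}{5} = 3 - -276 = 3 + 276 = 279$)
$\sqrt{- L{\left(-2036 \right)} - 2100027} = \sqrt{\left(-1\right) 279 - 2100027} = \sqrt{-279 - 2100027} = \sqrt{-2100306} = i \sqrt{2100306}$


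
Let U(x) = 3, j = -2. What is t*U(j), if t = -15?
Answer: -45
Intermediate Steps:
t*U(j) = -15*3 = -45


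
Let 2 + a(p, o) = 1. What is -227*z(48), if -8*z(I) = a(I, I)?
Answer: -227/8 ≈ -28.375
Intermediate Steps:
a(p, o) = -1 (a(p, o) = -2 + 1 = -1)
z(I) = ⅛ (z(I) = -⅛*(-1) = ⅛)
-227*z(48) = -227*⅛ = -227/8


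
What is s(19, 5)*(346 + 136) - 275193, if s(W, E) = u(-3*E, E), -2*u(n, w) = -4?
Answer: -274229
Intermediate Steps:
u(n, w) = 2 (u(n, w) = -½*(-4) = 2)
s(W, E) = 2
s(19, 5)*(346 + 136) - 275193 = 2*(346 + 136) - 275193 = 2*482 - 275193 = 964 - 275193 = -274229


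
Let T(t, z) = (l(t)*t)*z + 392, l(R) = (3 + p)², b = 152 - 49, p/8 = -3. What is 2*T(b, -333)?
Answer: -30250934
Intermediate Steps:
p = -24 (p = 8*(-3) = -24)
b = 103
l(R) = 441 (l(R) = (3 - 24)² = (-21)² = 441)
T(t, z) = 392 + 441*t*z (T(t, z) = (441*t)*z + 392 = 441*t*z + 392 = 392 + 441*t*z)
2*T(b, -333) = 2*(392 + 441*103*(-333)) = 2*(392 - 15125859) = 2*(-15125467) = -30250934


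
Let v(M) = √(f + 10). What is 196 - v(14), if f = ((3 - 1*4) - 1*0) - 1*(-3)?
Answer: 196 - 2*√3 ≈ 192.54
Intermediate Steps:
f = 2 (f = ((3 - 4) + 0) + 3 = (-1 + 0) + 3 = -1 + 3 = 2)
v(M) = 2*√3 (v(M) = √(2 + 10) = √12 = 2*√3)
196 - v(14) = 196 - 2*√3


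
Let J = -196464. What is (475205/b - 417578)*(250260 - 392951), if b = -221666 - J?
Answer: 1501719461151051/25202 ≈ 5.9587e+10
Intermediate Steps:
b = -25202 (b = -221666 - 1*(-196464) = -221666 + 196464 = -25202)
(475205/b - 417578)*(250260 - 392951) = (475205/(-25202) - 417578)*(250260 - 392951) = (475205*(-1/25202) - 417578)*(-142691) = (-475205/25202 - 417578)*(-142691) = -10524275961/25202*(-142691) = 1501719461151051/25202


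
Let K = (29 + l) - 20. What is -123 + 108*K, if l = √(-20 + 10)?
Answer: 849 + 108*I*√10 ≈ 849.0 + 341.53*I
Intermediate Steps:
l = I*√10 (l = √(-10) = I*√10 ≈ 3.1623*I)
K = 9 + I*√10 (K = (29 + I*√10) - 20 = 9 + I*√10 ≈ 9.0 + 3.1623*I)
-123 + 108*K = -123 + 108*(9 + I*√10) = -123 + (972 + 108*I*√10) = 849 + 108*I*√10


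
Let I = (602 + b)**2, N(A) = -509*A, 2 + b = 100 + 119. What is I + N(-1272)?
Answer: 1318209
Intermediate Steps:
b = 217 (b = -2 + (100 + 119) = -2 + 219 = 217)
I = 670761 (I = (602 + 217)**2 = 819**2 = 670761)
I + N(-1272) = 670761 - 509*(-1272) = 670761 + 647448 = 1318209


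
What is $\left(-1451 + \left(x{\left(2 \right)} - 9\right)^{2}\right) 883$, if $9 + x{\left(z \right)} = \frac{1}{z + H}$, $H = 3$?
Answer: $- \frac{25036582}{25} \approx -1.0015 \cdot 10^{6}$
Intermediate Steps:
$x{\left(z \right)} = -9 + \frac{1}{3 + z}$ ($x{\left(z \right)} = -9 + \frac{1}{z + 3} = -9 + \frac{1}{3 + z}$)
$\left(-1451 + \left(x{\left(2 \right)} - 9\right)^{2}\right) 883 = \left(-1451 + \left(\frac{-26 - 18}{3 + 2} - 9\right)^{2}\right) 883 = \left(-1451 + \left(\frac{-26 - 18}{5} - 9\right)^{2}\right) 883 = \left(-1451 + \left(\frac{1}{5} \left(-44\right) - 9\right)^{2}\right) 883 = \left(-1451 + \left(- \frac{44}{5} - 9\right)^{2}\right) 883 = \left(-1451 + \left(- \frac{89}{5}\right)^{2}\right) 883 = \left(-1451 + \frac{7921}{25}\right) 883 = \left(- \frac{28354}{25}\right) 883 = - \frac{25036582}{25}$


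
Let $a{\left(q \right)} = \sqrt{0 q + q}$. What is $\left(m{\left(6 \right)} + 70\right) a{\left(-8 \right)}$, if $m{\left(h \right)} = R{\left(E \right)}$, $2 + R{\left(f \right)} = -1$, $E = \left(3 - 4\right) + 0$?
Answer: $134 i \sqrt{2} \approx 189.5 i$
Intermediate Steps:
$E = -1$ ($E = -1 + 0 = -1$)
$R{\left(f \right)} = -3$ ($R{\left(f \right)} = -2 - 1 = -3$)
$m{\left(h \right)} = -3$
$a{\left(q \right)} = \sqrt{q}$ ($a{\left(q \right)} = \sqrt{0 + q} = \sqrt{q}$)
$\left(m{\left(6 \right)} + 70\right) a{\left(-8 \right)} = \left(-3 + 70\right) \sqrt{-8} = 67 \cdot 2 i \sqrt{2} = 134 i \sqrt{2}$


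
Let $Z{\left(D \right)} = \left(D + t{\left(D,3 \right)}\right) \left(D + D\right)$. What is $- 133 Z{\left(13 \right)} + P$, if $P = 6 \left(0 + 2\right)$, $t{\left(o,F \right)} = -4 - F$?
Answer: $-20736$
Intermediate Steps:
$P = 12$ ($P = 6 \cdot 2 = 12$)
$Z{\left(D \right)} = 2 D \left(-7 + D\right)$ ($Z{\left(D \right)} = \left(D - 7\right) \left(D + D\right) = \left(D - 7\right) 2 D = \left(-7 + D\right) 2 D = 2 D \left(-7 + D\right)$)
$- 133 Z{\left(13 \right)} + P = - 133 \cdot 2 \cdot 13 \left(-7 + 13\right) + 12 = - 133 \cdot 2 \cdot 13 \cdot 6 + 12 = \left(-133\right) 156 + 12 = -20748 + 12 = -20736$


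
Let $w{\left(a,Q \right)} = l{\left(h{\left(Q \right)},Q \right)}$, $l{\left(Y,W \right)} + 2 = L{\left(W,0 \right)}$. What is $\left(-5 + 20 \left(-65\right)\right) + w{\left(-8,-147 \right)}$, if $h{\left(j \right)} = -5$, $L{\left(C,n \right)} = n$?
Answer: $-1307$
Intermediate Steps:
$l{\left(Y,W \right)} = -2$ ($l{\left(Y,W \right)} = -2 + 0 = -2$)
$w{\left(a,Q \right)} = -2$
$\left(-5 + 20 \left(-65\right)\right) + w{\left(-8,-147 \right)} = \left(-5 + 20 \left(-65\right)\right) - 2 = \left(-5 - 1300\right) - 2 = -1305 - 2 = -1307$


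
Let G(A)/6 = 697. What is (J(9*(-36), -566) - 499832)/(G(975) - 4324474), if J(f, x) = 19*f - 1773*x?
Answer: -248765/2160146 ≈ -0.11516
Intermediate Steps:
G(A) = 4182 (G(A) = 6*697 = 4182)
J(f, x) = -1773*x + 19*f
(J(9*(-36), -566) - 499832)/(G(975) - 4324474) = ((-1773*(-566) + 19*(9*(-36))) - 499832)/(4182 - 4324474) = ((1003518 + 19*(-324)) - 499832)/(-4320292) = ((1003518 - 6156) - 499832)*(-1/4320292) = (997362 - 499832)*(-1/4320292) = 497530*(-1/4320292) = -248765/2160146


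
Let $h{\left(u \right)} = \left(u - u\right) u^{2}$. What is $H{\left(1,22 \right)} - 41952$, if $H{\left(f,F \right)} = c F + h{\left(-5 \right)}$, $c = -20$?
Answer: $-42392$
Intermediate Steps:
$h{\left(u \right)} = 0$ ($h{\left(u \right)} = 0 u^{2} = 0$)
$H{\left(f,F \right)} = - 20 F$ ($H{\left(f,F \right)} = - 20 F + 0 = - 20 F$)
$H{\left(1,22 \right)} - 41952 = \left(-20\right) 22 - 41952 = -440 - 41952 = -42392$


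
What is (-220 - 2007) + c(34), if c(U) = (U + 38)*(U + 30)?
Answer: 2381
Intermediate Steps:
c(U) = (30 + U)*(38 + U) (c(U) = (38 + U)*(30 + U) = (30 + U)*(38 + U))
(-220 - 2007) + c(34) = (-220 - 2007) + (1140 + 34² + 68*34) = -2227 + (1140 + 1156 + 2312) = -2227 + 4608 = 2381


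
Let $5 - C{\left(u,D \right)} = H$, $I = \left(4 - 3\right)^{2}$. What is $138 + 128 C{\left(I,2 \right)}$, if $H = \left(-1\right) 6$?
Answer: $1546$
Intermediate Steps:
$H = -6$
$I = 1$ ($I = 1^{2} = 1$)
$C{\left(u,D \right)} = 11$ ($C{\left(u,D \right)} = 5 - -6 = 5 + 6 = 11$)
$138 + 128 C{\left(I,2 \right)} = 138 + 128 \cdot 11 = 138 + 1408 = 1546$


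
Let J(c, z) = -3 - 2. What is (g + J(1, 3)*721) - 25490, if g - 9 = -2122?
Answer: -31208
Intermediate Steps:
J(c, z) = -5
g = -2113 (g = 9 - 2122 = -2113)
(g + J(1, 3)*721) - 25490 = (-2113 - 5*721) - 25490 = (-2113 - 3605) - 25490 = -5718 - 25490 = -31208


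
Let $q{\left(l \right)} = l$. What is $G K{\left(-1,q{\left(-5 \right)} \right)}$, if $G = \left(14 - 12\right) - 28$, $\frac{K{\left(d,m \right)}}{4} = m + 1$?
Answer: $416$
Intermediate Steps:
$K{\left(d,m \right)} = 4 + 4 m$ ($K{\left(d,m \right)} = 4 \left(m + 1\right) = 4 \left(1 + m\right) = 4 + 4 m$)
$G = -26$ ($G = 2 - 28 = -26$)
$G K{\left(-1,q{\left(-5 \right)} \right)} = - 26 \left(4 + 4 \left(-5\right)\right) = - 26 \left(4 - 20\right) = \left(-26\right) \left(-16\right) = 416$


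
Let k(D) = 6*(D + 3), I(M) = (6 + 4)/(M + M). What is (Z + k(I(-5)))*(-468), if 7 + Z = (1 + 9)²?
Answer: -49140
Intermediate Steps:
Z = 93 (Z = -7 + (1 + 9)² = -7 + 10² = -7 + 100 = 93)
I(M) = 5/M (I(M) = 10/((2*M)) = 10*(1/(2*M)) = 5/M)
k(D) = 18 + 6*D (k(D) = 6*(3 + D) = 18 + 6*D)
(Z + k(I(-5)))*(-468) = (93 + (18 + 6*(5/(-5))))*(-468) = (93 + (18 + 6*(5*(-⅕))))*(-468) = (93 + (18 + 6*(-1)))*(-468) = (93 + (18 - 6))*(-468) = (93 + 12)*(-468) = 105*(-468) = -49140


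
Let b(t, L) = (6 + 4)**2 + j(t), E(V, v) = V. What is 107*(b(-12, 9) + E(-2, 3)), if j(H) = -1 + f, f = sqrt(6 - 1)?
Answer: 10379 + 107*sqrt(5) ≈ 10618.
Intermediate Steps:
f = sqrt(5) ≈ 2.2361
j(H) = -1 + sqrt(5)
b(t, L) = 99 + sqrt(5) (b(t, L) = (6 + 4)**2 + (-1 + sqrt(5)) = 10**2 + (-1 + sqrt(5)) = 100 + (-1 + sqrt(5)) = 99 + sqrt(5))
107*(b(-12, 9) + E(-2, 3)) = 107*((99 + sqrt(5)) - 2) = 107*(97 + sqrt(5)) = 10379 + 107*sqrt(5)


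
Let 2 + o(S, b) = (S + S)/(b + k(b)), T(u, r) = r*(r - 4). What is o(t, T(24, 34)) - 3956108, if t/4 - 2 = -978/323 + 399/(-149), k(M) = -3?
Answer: -193632434398250/48945159 ≈ -3.9561e+6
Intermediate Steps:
T(u, r) = r*(-4 + r)
t = -713380/48127 (t = 8 + 4*(-978/323 + 399/(-149)) = 8 + 4*(-978*1/323 + 399*(-1/149)) = 8 + 4*(-978/323 - 399/149) = 8 + 4*(-274599/48127) = 8 - 1098396/48127 = -713380/48127 ≈ -14.823)
o(S, b) = -2 + 2*S/(-3 + b) (o(S, b) = -2 + (S + S)/(b - 3) = -2 + (2*S)/(-3 + b) = -2 + 2*S/(-3 + b))
o(t, T(24, 34)) - 3956108 = 2*(3 - 713380/48127 - 34*(-4 + 34))/(-3 + 34*(-4 + 34)) - 3956108 = 2*(3 - 713380/48127 - 34*30)/(-3 + 34*30) - 3956108 = 2*(3 - 713380/48127 - 1*1020)/(-3 + 1020) - 3956108 = 2*(3 - 713380/48127 - 1020)/1017 - 3956108 = 2*(1/1017)*(-49658539/48127) - 3956108 = -99317078/48945159 - 3956108 = -193632434398250/48945159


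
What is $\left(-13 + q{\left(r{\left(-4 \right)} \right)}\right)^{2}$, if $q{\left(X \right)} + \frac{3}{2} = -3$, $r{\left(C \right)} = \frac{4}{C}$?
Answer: $\frac{1225}{4} \approx 306.25$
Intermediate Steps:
$q{\left(X \right)} = - \frac{9}{2}$ ($q{\left(X \right)} = - \frac{3}{2} - 3 = - \frac{9}{2}$)
$\left(-13 + q{\left(r{\left(-4 \right)} \right)}\right)^{2} = \left(-13 - \frac{9}{2}\right)^{2} = \left(- \frac{35}{2}\right)^{2} = \frac{1225}{4}$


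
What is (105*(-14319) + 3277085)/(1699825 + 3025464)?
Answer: 1773590/4725289 ≈ 0.37534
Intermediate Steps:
(105*(-14319) + 3277085)/(1699825 + 3025464) = (-1503495 + 3277085)/4725289 = 1773590*(1/4725289) = 1773590/4725289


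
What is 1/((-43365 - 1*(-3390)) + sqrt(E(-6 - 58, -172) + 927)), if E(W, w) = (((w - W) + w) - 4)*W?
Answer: -39975/1597981522 - sqrt(19103)/1597981522 ≈ -2.5102e-5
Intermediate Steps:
E(W, w) = W*(-4 - W + 2*w) (E(W, w) = ((-W + 2*w) - 4)*W = (-4 - W + 2*w)*W = W*(-4 - W + 2*w))
1/((-43365 - 1*(-3390)) + sqrt(E(-6 - 58, -172) + 927)) = 1/((-43365 - 1*(-3390)) + sqrt((-6 - 58)*(-4 - (-6 - 58) + 2*(-172)) + 927)) = 1/((-43365 + 3390) + sqrt(-64*(-4 - 1*(-64) - 344) + 927)) = 1/(-39975 + sqrt(-64*(-4 + 64 - 344) + 927)) = 1/(-39975 + sqrt(-64*(-284) + 927)) = 1/(-39975 + sqrt(18176 + 927)) = 1/(-39975 + sqrt(19103))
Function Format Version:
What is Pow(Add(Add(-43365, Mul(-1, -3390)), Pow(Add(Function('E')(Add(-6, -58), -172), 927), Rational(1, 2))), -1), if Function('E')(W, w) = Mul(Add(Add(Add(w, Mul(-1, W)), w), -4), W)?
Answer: Add(Rational(-39975, 1597981522), Mul(Rational(-1, 1597981522), Pow(19103, Rational(1, 2)))) ≈ -2.5102e-5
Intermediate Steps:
Function('E')(W, w) = Mul(W, Add(-4, Mul(-1, W), Mul(2, w))) (Function('E')(W, w) = Mul(Add(Add(Mul(-1, W), Mul(2, w)), -4), W) = Mul(Add(-4, Mul(-1, W), Mul(2, w)), W) = Mul(W, Add(-4, Mul(-1, W), Mul(2, w))))
Pow(Add(Add(-43365, Mul(-1, -3390)), Pow(Add(Function('E')(Add(-6, -58), -172), 927), Rational(1, 2))), -1) = Pow(Add(Add(-43365, Mul(-1, -3390)), Pow(Add(Mul(Add(-6, -58), Add(-4, Mul(-1, Add(-6, -58)), Mul(2, -172))), 927), Rational(1, 2))), -1) = Pow(Add(Add(-43365, 3390), Pow(Add(Mul(-64, Add(-4, Mul(-1, -64), -344)), 927), Rational(1, 2))), -1) = Pow(Add(-39975, Pow(Add(Mul(-64, Add(-4, 64, -344)), 927), Rational(1, 2))), -1) = Pow(Add(-39975, Pow(Add(Mul(-64, -284), 927), Rational(1, 2))), -1) = Pow(Add(-39975, Pow(Add(18176, 927), Rational(1, 2))), -1) = Pow(Add(-39975, Pow(19103, Rational(1, 2))), -1)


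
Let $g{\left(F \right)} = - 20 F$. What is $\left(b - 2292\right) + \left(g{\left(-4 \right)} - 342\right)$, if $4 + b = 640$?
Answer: $-1918$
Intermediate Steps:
$b = 636$ ($b = -4 + 640 = 636$)
$\left(b - 2292\right) + \left(g{\left(-4 \right)} - 342\right) = \left(636 - 2292\right) - 262 = -1656 + \left(80 - 342\right) = -1656 - 262 = -1918$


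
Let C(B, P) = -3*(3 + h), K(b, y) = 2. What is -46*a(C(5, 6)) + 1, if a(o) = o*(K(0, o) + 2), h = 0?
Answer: 1657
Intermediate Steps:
C(B, P) = -9 (C(B, P) = -3*(3 + 0) = -3*3 = -9)
a(o) = 4*o (a(o) = o*(2 + 2) = o*4 = 4*o)
-46*a(C(5, 6)) + 1 = -184*(-9) + 1 = -46*(-36) + 1 = 1656 + 1 = 1657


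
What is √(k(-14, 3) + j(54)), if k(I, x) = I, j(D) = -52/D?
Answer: 2*I*√303/9 ≈ 3.8682*I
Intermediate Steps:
√(k(-14, 3) + j(54)) = √(-14 - 52/54) = √(-14 - 52*1/54) = √(-14 - 26/27) = √(-404/27) = 2*I*√303/9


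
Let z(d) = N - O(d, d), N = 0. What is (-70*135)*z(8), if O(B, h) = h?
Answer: 75600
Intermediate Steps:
z(d) = -d (z(d) = 0 - d = -d)
(-70*135)*z(8) = (-70*135)*(-1*8) = -9450*(-8) = 75600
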